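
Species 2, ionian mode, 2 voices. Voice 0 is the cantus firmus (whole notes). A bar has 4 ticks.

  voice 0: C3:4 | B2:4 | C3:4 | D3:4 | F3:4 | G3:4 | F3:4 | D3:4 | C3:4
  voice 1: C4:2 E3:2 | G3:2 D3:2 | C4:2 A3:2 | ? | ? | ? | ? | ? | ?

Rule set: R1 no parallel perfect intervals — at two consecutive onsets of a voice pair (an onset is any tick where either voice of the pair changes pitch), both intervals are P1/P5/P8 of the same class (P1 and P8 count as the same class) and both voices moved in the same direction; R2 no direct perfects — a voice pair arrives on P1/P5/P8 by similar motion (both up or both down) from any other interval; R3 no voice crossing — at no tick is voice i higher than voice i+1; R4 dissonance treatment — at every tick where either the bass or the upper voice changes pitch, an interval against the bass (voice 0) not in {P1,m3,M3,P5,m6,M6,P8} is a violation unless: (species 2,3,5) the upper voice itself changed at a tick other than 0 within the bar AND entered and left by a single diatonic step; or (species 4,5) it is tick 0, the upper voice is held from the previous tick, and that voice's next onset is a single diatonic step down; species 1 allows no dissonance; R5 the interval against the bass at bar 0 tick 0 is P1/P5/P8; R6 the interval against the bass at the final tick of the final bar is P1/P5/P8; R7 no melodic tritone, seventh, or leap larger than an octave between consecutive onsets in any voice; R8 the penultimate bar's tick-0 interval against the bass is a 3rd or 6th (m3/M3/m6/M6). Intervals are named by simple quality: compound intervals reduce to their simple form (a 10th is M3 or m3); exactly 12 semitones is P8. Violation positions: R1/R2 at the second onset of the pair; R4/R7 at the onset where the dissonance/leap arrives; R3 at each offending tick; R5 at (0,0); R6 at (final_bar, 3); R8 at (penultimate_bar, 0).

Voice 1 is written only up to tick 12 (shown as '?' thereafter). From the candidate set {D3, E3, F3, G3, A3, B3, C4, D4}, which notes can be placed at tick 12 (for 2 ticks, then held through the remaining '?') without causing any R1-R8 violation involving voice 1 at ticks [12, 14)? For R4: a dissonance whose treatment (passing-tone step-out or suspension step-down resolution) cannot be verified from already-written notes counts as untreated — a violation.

{A3, B3, D3, F3}

D3: legal
E3: violates R4
F3: legal
G3: violates R4
A3: legal
B3: legal
C4: violates R4
D4: violates R2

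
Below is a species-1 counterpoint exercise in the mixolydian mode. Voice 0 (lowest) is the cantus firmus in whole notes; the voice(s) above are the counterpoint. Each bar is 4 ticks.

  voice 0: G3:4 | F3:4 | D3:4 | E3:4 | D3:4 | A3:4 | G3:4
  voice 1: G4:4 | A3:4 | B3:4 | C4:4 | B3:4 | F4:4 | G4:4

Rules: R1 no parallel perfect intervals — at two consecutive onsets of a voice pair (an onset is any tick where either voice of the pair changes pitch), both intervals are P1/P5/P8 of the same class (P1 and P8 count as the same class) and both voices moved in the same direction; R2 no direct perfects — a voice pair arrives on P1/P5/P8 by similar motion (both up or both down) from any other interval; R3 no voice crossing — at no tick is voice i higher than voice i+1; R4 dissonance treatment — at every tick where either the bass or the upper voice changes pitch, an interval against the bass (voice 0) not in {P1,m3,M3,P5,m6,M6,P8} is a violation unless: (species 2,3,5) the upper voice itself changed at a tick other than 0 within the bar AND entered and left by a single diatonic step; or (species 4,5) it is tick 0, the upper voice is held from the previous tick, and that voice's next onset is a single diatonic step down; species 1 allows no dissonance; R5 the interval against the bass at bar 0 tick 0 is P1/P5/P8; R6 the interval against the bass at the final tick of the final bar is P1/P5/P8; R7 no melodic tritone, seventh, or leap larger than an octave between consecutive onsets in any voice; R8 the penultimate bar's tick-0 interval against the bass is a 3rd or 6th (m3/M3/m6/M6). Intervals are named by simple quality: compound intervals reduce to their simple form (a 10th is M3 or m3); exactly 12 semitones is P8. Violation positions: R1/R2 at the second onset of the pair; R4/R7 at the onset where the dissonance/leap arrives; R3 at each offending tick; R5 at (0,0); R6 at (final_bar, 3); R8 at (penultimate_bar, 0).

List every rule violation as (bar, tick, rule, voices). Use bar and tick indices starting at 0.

(1, 0, R7, (1,))
(5, 0, R7, (1,))

bar 0: v0=G3 v1=G4 downbeat P8
bar 1: v0=F3 v1=A3 downbeat M3
bar 2: v0=D3 v1=B3 downbeat M6
bar 3: v0=E3 v1=C4 downbeat m6
bar 4: v0=D3 v1=B3 downbeat M6
bar 5: v0=A3 v1=F4 downbeat m6
bar 6: v0=G3 v1=G4 downbeat P8
  -> R7 @ bar 1 tick 0 v(1,): G4->A3 leap 10st
  -> R7 @ bar 5 tick 0 v(1,): B3->F4 leap 6st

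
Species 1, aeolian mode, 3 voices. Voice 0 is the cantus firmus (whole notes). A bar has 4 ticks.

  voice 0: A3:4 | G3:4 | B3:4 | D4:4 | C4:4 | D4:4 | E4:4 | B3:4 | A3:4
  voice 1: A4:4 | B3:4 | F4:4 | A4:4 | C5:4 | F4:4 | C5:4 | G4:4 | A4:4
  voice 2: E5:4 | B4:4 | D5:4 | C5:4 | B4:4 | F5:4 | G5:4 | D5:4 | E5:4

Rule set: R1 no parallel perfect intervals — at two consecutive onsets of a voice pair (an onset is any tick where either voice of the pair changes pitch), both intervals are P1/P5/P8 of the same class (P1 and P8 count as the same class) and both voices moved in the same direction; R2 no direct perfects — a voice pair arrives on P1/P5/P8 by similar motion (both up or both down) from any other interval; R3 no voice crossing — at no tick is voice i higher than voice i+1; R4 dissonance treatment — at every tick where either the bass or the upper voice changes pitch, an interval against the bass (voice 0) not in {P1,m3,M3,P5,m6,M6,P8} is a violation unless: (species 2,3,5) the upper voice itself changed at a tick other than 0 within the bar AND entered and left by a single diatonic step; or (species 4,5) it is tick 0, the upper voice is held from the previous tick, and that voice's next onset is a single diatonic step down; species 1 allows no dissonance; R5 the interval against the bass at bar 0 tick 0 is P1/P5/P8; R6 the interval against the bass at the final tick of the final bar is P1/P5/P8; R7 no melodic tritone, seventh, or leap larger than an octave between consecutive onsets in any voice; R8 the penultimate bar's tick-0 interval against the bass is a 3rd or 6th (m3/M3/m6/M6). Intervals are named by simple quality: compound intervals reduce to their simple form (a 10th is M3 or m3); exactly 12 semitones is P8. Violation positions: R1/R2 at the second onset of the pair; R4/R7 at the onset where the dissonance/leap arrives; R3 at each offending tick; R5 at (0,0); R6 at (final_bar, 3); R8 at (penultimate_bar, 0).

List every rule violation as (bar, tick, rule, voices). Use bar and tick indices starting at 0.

bar 0: v0=A3 v1=A4 v2=E5 downbeat P5
bar 1: v0=G3 v1=B3 v2=B4 downbeat M3
bar 2: v0=B3 v1=F4 v2=D5 downbeat m3
bar 3: v0=D4 v1=A4 v2=C5 downbeat m7
bar 4: v0=C4 v1=C5 v2=B4 downbeat M7
bar 5: v0=D4 v1=F4 v2=F5 downbeat m3
bar 6: v0=E4 v1=C5 v2=G5 downbeat m3
bar 7: v0=B3 v1=G4 v2=D5 downbeat m3
bar 8: v0=A3 v1=A4 v2=E5 downbeat P5
  -> R2 @ bar 1 tick 0 v(1, 2): A4/E5 P5 -> B3/B4 P8 similar
  -> R7 @ bar 1 tick 0 v(1,): A4->B3 leap 10st
  -> R4 @ bar 2 tick 0 v(0, 1): B3/F4 TT untreated
  -> R7 @ bar 2 tick 0 v(1,): B3->F4 leap 6st
  -> R2 @ bar 3 tick 0 v(0, 1): B3/F4 TT -> D4/A4 P5 similar
  -> R4 @ bar 3 tick 0 v(0, 2): D4/C5 m7 untreated
  -> R3 @ bar 4 tick 0 v(1, 2): C5 above B4
  -> R4 @ bar 4 tick 0 v(0, 2): C4/B4 M7 untreated
  -> R3 @ bar 4 tick 1 v(1, 2): C5 above B4
  -> R3 @ bar 4 tick 2 v(1, 2): C5 above B4
  -> R3 @ bar 4 tick 3 v(1, 2): C5 above B4
  -> R7 @ bar 5 tick 0 v(2,): B4->F5 leap 6st
  -> R2 @ bar 6 tick 0 v(1, 2): F4/F5 P8 -> C5/G5 P5 similar
  -> R1 @ bar 7 tick 0 v(1, 2): C5/G5 P5 -> G4/D5 P5 similar
  -> R1 @ bar 8 tick 0 v(1, 2): G4/D5 P5 -> A4/E5 P5 similar

(1, 0, R2, (1, 2))
(1, 0, R7, (1,))
(2, 0, R4, (0, 1))
(2, 0, R7, (1,))
(3, 0, R2, (0, 1))
(3, 0, R4, (0, 2))
(4, 0, R3, (1, 2))
(4, 0, R4, (0, 2))
(4, 1, R3, (1, 2))
(4, 2, R3, (1, 2))
(4, 3, R3, (1, 2))
(5, 0, R7, (2,))
(6, 0, R2, (1, 2))
(7, 0, R1, (1, 2))
(8, 0, R1, (1, 2))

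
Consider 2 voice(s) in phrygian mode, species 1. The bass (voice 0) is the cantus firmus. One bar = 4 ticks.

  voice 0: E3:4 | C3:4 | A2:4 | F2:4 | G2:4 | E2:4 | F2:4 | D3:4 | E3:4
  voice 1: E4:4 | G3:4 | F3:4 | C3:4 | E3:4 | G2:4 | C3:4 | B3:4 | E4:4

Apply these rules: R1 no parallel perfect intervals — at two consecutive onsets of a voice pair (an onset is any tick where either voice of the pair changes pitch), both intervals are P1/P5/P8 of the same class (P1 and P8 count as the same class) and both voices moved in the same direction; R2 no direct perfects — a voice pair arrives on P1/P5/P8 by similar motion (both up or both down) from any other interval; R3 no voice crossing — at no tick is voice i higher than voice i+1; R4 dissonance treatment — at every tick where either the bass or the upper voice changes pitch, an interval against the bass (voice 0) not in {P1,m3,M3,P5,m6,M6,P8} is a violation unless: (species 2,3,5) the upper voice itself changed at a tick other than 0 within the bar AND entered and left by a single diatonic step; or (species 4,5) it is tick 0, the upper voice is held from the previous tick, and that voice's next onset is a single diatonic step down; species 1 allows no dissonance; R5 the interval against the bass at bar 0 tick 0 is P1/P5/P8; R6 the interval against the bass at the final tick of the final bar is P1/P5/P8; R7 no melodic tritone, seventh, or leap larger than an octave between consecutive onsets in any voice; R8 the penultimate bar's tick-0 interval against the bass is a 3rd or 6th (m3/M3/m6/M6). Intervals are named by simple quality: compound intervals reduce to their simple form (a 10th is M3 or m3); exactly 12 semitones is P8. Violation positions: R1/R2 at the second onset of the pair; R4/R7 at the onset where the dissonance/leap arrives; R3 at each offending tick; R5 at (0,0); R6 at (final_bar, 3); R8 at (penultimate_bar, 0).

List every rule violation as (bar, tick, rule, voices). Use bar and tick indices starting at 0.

bar 0: v0=E3 v1=E4 downbeat P8
bar 1: v0=C3 v1=G3 downbeat P5
bar 2: v0=A2 v1=F3 downbeat m6
bar 3: v0=F2 v1=C3 downbeat P5
bar 4: v0=G2 v1=E3 downbeat M6
bar 5: v0=E2 v1=G2 downbeat m3
bar 6: v0=F2 v1=C3 downbeat P5
bar 7: v0=D3 v1=B3 downbeat M6
bar 8: v0=E3 v1=E4 downbeat P8
  -> R2 @ bar 1 tick 0 v(0, 1): E3/E4 P8 -> C3/G3 P5 similar
  -> R2 @ bar 3 tick 0 v(0, 1): A2/F3 m6 -> F2/C3 P5 similar
  -> R2 @ bar 6 tick 0 v(0, 1): E2/G2 m3 -> F2/C3 P5 similar
  -> R7 @ bar 7 tick 0 v(1,): C3->B3 leap 11st
  -> R2 @ bar 8 tick 0 v(0, 1): D3/B3 M6 -> E3/E4 P8 similar

(1, 0, R2, (0, 1))
(3, 0, R2, (0, 1))
(6, 0, R2, (0, 1))
(7, 0, R7, (1,))
(8, 0, R2, (0, 1))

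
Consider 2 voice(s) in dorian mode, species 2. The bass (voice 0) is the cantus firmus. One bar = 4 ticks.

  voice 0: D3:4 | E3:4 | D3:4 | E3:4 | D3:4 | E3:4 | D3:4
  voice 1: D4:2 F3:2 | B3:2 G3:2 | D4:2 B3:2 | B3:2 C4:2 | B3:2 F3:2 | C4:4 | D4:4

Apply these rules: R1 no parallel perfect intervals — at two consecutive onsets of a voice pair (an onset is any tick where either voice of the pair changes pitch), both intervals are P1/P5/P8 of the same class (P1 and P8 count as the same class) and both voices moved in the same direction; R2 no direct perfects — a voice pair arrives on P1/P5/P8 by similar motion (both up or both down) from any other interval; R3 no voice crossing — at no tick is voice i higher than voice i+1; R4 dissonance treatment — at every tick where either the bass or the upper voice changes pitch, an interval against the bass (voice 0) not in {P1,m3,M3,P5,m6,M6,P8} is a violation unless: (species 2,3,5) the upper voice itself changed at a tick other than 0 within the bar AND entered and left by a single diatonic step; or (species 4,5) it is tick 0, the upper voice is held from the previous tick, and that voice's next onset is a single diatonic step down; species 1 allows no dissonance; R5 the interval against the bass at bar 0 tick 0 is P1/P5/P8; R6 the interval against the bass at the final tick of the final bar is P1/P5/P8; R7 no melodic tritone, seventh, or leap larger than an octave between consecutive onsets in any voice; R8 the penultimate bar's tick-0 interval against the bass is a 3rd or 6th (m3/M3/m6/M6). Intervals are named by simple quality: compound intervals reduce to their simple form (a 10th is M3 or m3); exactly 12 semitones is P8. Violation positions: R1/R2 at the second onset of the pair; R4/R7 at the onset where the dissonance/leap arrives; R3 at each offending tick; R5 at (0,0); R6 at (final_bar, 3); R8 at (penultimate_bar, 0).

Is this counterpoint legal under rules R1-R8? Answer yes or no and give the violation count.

bar 0: v0=D3 v1=D4 (P8)
bar 1: v0=E3 v1=B3 (P5)
bar 2: v0=D3 v1=D4 (P8)
bar 3: v0=E3 v1=B3 (P5)
bar 4: v0=D3 v1=B3 (M6)
bar 5: v0=E3 v1=C4 (m6)
bar 6: v0=D3 v1=D4 (P8)
  R2 @ bar1.0: D3/F3 m3 -> E3/B3 P5 similar
  R7 @ bar1.0: F3->B3 leap 6st
  R7 @ bar4.2: B3->F3 leap 6st

No (3 violations)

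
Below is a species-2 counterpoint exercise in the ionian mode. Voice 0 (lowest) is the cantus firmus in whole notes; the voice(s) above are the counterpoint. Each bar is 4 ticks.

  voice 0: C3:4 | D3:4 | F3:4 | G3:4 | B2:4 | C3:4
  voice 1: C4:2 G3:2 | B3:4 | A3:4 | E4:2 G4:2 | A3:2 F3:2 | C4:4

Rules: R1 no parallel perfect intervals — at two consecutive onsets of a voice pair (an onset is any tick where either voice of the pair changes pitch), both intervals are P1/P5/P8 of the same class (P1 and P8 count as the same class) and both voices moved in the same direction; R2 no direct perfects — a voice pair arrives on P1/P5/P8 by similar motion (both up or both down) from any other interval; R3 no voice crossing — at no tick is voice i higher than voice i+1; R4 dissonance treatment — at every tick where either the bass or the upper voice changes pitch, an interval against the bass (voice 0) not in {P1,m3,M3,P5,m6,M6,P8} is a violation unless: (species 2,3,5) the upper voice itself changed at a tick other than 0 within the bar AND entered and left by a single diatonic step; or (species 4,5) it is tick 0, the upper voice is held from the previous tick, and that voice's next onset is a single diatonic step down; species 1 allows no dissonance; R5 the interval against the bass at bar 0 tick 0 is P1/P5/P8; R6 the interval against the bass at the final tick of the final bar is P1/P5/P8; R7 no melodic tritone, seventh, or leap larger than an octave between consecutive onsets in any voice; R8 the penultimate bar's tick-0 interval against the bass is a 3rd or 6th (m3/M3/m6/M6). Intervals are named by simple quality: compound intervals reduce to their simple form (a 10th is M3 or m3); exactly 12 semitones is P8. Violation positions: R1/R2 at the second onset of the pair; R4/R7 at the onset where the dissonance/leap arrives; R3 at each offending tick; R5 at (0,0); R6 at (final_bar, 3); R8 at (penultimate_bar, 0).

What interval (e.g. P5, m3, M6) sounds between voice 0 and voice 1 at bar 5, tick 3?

voice 0=C3 voice 1=C4 -> P8

P8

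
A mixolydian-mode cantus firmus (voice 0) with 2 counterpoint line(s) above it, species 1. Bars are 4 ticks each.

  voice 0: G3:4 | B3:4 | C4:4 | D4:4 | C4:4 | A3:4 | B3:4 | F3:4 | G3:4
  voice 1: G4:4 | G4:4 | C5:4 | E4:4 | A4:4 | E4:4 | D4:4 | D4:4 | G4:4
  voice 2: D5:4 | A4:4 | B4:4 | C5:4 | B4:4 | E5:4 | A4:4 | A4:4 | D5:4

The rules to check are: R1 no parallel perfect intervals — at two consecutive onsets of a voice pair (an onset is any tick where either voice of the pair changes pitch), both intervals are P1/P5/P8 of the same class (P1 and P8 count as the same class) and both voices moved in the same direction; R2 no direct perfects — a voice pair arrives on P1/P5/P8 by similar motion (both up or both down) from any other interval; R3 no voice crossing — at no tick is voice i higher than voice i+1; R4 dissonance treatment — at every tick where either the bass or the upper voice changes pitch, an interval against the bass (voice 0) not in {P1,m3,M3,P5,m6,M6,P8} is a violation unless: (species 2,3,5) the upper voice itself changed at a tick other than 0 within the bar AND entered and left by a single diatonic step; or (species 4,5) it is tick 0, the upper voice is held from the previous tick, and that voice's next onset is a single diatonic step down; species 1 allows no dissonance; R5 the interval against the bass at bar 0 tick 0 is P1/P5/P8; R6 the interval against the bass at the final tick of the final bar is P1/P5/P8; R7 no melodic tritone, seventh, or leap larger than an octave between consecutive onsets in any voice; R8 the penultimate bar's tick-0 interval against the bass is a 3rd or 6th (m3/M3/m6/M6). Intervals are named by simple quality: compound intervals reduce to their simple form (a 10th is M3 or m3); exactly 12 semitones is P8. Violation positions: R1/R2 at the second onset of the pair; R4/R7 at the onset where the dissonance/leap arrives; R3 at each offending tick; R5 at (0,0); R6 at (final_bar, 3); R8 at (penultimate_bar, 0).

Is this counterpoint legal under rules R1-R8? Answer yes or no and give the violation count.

bar 0: v0=G3 v1=G4 v2=D5 (P5)
bar 1: v0=B3 v1=G4 v2=A4 (m7)
bar 2: v0=C4 v1=C5 v2=B4 (M7)
bar 3: v0=D4 v1=E4 v2=C5 (m7)
bar 4: v0=C4 v1=A4 v2=B4 (M7)
bar 5: v0=A3 v1=E4 v2=E5 (P5)
bar 6: v0=B3 v1=D4 v2=A4 (m7)
bar 7: v0=F3 v1=D4 v2=A4 (M3)
bar 8: v0=G3 v1=G4 v2=D5 (P5)
  R4 @ bar1.0: B3/A4 m7 untreated
  R2 @ bar2.0: B3/G4 m6 -> C4/C5 P8 similar
  R3 @ bar2.0: C5 above B4
  R4 @ bar2.0: C4/B4 M7 untreated
  R3 @ bar2.1: C5 above B4
  R3 @ bar2.2: C5 above B4
  R3 @ bar2.3: C5 above B4
  R4 @ bar3.0: D4/E4 M2 untreated
  R4 @ bar3.0: D4/C5 m7 untreated
  R4 @ bar4.0: C4/B4 M7 untreated
  R2 @ bar5.0: C4/A4 M6 -> A3/E4 P5 similar
  R2 @ bar6.0: E4/E5 P8 -> D4/A4 P5 similar
  R4 @ bar6.0: B3/A4 m7 untreated
  R7 @ bar7.0: B3->F3 leap 6st
  R1 @ bar8.0: D4/A4 P5 -> G4/D5 P5 similar
  R2 @ bar8.0: F3/D4 M6 -> G3/G4 P8 similar
  R2 @ bar8.0: F3/A4 M3 -> G3/D5 P5 similar

No (17 violations)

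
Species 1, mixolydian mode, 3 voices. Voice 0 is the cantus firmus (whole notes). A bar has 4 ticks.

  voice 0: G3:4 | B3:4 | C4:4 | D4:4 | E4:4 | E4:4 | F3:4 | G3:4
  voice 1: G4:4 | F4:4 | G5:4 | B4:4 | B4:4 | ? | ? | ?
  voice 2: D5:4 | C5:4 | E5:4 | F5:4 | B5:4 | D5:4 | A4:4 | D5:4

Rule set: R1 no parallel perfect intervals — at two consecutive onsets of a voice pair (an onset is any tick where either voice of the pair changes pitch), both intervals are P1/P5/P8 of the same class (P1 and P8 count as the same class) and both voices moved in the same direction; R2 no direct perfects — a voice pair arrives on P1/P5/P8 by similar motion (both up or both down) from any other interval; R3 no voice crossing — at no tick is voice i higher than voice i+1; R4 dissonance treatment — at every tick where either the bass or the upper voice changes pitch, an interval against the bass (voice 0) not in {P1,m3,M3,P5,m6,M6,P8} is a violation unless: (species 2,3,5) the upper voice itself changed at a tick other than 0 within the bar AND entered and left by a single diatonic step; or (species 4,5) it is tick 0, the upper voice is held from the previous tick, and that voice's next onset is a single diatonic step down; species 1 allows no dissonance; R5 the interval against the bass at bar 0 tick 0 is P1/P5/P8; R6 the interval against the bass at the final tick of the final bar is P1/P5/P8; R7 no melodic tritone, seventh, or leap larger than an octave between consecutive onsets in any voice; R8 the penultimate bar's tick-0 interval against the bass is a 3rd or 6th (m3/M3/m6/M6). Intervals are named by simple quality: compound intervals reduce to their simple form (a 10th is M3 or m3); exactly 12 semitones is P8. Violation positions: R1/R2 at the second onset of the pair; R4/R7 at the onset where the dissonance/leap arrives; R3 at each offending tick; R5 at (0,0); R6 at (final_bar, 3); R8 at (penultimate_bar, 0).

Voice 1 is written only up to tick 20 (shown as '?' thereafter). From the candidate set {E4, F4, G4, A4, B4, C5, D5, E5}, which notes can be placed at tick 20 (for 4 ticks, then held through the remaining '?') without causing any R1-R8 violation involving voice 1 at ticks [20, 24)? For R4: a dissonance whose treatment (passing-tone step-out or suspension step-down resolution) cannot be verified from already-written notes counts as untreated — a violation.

E4: legal
F4: violates R4,R7
G4: violates R2
A4: violates R4
B4: legal
C5: legal
D5: violates R4
E5: violates R3

{B4, C5, E4}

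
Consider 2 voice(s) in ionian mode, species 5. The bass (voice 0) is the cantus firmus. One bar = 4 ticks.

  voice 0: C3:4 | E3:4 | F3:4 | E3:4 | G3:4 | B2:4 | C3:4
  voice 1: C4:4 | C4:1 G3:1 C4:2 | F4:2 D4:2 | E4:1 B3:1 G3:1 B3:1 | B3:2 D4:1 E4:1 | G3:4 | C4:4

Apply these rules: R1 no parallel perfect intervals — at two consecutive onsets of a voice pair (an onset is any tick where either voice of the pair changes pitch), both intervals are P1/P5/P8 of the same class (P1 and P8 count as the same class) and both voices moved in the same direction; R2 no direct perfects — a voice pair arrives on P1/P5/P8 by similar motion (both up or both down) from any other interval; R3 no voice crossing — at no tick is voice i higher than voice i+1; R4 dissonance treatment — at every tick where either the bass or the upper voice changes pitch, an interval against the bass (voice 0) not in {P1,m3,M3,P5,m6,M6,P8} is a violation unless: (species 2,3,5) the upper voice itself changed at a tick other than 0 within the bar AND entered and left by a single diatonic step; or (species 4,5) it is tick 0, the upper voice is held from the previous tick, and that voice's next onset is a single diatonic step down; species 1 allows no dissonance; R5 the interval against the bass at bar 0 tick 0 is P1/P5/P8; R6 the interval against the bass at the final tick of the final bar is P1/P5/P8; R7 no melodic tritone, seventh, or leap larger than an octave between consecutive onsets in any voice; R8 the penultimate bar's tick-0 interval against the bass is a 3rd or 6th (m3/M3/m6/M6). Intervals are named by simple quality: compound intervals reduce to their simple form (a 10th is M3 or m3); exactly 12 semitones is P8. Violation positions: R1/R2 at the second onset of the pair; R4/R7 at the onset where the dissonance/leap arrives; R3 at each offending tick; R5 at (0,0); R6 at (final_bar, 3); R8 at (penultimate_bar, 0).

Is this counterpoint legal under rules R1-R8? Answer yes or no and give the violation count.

bar 0: v0=C3 v1=C4 (P8)
bar 1: v0=E3 v1=C4 (m6)
bar 2: v0=F3 v1=F4 (P8)
bar 3: v0=E3 v1=E4 (P8)
bar 4: v0=G3 v1=B3 (M3)
bar 5: v0=B2 v1=G3 (m6)
bar 6: v0=C3 v1=C4 (P8)
  R2 @ bar2.0: E3/C4 m6 -> F3/F4 P8 similar
  R2 @ bar6.0: B2/G3 m6 -> C3/C4 P8 similar

No (2 violations)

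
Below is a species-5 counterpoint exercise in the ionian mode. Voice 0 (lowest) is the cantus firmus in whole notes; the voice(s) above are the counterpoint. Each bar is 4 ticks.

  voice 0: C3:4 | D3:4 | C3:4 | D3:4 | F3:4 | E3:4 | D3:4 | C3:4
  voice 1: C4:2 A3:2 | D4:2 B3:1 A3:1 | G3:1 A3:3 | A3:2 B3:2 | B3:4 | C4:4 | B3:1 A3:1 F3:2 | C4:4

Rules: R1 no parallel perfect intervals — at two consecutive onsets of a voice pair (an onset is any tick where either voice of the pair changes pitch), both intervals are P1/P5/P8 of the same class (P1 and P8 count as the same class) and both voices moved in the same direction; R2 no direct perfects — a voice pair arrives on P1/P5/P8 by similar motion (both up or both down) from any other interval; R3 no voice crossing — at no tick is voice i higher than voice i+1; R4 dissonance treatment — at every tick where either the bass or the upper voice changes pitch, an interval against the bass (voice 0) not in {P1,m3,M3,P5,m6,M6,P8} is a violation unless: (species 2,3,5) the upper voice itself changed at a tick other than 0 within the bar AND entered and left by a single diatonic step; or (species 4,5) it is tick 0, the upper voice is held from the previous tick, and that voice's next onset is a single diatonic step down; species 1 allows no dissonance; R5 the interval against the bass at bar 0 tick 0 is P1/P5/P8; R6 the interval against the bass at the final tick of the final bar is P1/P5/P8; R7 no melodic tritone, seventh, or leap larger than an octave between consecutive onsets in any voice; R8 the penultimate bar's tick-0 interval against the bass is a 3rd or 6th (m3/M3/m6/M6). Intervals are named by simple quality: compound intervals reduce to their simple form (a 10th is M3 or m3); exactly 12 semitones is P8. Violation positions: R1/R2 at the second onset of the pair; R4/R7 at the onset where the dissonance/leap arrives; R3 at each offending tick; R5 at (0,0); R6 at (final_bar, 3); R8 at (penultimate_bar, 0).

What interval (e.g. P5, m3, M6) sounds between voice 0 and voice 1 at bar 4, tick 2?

TT

voice 0=F3 voice 1=B3 -> TT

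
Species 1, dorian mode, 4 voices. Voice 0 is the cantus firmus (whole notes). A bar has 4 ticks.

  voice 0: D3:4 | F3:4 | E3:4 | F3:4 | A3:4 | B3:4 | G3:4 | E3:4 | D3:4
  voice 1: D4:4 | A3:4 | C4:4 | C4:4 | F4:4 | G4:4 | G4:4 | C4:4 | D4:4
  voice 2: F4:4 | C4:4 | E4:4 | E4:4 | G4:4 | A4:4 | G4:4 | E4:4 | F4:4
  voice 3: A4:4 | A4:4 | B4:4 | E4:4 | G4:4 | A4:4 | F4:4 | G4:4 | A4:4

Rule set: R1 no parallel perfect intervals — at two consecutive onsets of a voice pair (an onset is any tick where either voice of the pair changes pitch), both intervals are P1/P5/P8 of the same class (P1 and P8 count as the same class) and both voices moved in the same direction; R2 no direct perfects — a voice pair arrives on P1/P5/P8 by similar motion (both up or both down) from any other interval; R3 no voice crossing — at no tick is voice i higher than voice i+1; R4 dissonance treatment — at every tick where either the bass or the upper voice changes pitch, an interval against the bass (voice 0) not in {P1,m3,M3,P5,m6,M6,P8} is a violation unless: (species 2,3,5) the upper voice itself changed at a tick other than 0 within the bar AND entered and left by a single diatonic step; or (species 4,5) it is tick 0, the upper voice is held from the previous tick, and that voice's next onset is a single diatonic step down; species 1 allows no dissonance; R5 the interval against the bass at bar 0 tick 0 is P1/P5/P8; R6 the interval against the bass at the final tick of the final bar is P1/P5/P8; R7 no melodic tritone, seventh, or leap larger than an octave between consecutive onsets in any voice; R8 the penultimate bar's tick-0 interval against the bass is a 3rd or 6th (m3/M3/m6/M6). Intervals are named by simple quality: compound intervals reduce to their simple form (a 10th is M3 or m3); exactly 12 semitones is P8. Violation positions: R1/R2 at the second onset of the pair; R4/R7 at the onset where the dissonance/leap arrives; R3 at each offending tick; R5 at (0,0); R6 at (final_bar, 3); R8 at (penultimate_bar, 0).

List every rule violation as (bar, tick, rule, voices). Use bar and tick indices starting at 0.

bar 0: v0=D3 v1=D4 v2=F4 v3=A4 downbeat P5
bar 1: v0=F3 v1=A3 v2=C4 v3=A4 downbeat M3
bar 2: v0=E3 v1=C4 v2=E4 v3=B4 downbeat P5
bar 3: v0=F3 v1=C4 v2=E4 v3=E4 downbeat M7
bar 4: v0=A3 v1=F4 v2=G4 v3=G4 downbeat m7
bar 5: v0=B3 v1=G4 v2=A4 v3=A4 downbeat m7
bar 6: v0=G3 v1=G4 v2=G4 v3=F4 downbeat m7
bar 7: v0=E3 v1=C4 v2=E4 v3=G4 downbeat m3
bar 8: v0=D3 v1=D4 v2=F4 v3=A4 downbeat P5
  -> R5 @ bar 0 tick 0 v(0, 2): opens on m3
  -> R2 @ bar 2 tick 0 v(2, 3): C4/A4 M6 -> E4/B4 P5 similar
  -> R4 @ bar 3 tick 0 v(0, 2): F3/E4 M7 untreated
  -> R4 @ bar 3 tick 0 v(0, 3): F3/E4 M7 untreated
  -> R1 @ bar 4 tick 0 v(2, 3): E4/E4 P1 -> G4/G4 P1 similar
  -> R4 @ bar 4 tick 0 v(0, 2): A3/G4 m7 untreated
  -> R4 @ bar 4 tick 0 v(0, 3): A3/G4 m7 untreated
  -> R1 @ bar 5 tick 0 v(2, 3): G4/G4 P1 -> A4/A4 P1 similar
  -> R4 @ bar 5 tick 0 v(0, 2): B3/A4 m7 untreated
  -> R4 @ bar 5 tick 0 v(0, 3): B3/A4 m7 untreated
  -> R2 @ bar 6 tick 0 v(0, 2): B3/A4 m7 -> G3/G4 P8 similar
  -> R3 @ bar 6 tick 0 v(2, 3): G4 above F4
  -> R4 @ bar 6 tick 0 v(0, 3): G3/F4 m7 untreated
  -> R3 @ bar 6 tick 1 v(2, 3): G4 above F4
  -> R3 @ bar 6 tick 2 v(2, 3): G4 above F4
  -> R3 @ bar 6 tick 3 v(2, 3): G4 above F4
  -> R1 @ bar 7 tick 0 v(0, 2): G3/G4 P8 -> E3/E4 P8 similar
  -> R8 @ bar 7 tick 0 v(0, 2): penult P8 not 3rd/6th
  -> R1 @ bar 8 tick 0 v(1, 3): C4/G4 P5 -> D4/A4 P5 similar
  -> R6 @ bar 8 tick 3 v(0, 2): closes on m3

(0, 0, R5, (0, 2))
(2, 0, R2, (2, 3))
(3, 0, R4, (0, 2))
(3, 0, R4, (0, 3))
(4, 0, R1, (2, 3))
(4, 0, R4, (0, 2))
(4, 0, R4, (0, 3))
(5, 0, R1, (2, 3))
(5, 0, R4, (0, 2))
(5, 0, R4, (0, 3))
(6, 0, R2, (0, 2))
(6, 0, R3, (2, 3))
(6, 0, R4, (0, 3))
(6, 1, R3, (2, 3))
(6, 2, R3, (2, 3))
(6, 3, R3, (2, 3))
(7, 0, R1, (0, 2))
(7, 0, R8, (0, 2))
(8, 0, R1, (1, 3))
(8, 3, R6, (0, 2))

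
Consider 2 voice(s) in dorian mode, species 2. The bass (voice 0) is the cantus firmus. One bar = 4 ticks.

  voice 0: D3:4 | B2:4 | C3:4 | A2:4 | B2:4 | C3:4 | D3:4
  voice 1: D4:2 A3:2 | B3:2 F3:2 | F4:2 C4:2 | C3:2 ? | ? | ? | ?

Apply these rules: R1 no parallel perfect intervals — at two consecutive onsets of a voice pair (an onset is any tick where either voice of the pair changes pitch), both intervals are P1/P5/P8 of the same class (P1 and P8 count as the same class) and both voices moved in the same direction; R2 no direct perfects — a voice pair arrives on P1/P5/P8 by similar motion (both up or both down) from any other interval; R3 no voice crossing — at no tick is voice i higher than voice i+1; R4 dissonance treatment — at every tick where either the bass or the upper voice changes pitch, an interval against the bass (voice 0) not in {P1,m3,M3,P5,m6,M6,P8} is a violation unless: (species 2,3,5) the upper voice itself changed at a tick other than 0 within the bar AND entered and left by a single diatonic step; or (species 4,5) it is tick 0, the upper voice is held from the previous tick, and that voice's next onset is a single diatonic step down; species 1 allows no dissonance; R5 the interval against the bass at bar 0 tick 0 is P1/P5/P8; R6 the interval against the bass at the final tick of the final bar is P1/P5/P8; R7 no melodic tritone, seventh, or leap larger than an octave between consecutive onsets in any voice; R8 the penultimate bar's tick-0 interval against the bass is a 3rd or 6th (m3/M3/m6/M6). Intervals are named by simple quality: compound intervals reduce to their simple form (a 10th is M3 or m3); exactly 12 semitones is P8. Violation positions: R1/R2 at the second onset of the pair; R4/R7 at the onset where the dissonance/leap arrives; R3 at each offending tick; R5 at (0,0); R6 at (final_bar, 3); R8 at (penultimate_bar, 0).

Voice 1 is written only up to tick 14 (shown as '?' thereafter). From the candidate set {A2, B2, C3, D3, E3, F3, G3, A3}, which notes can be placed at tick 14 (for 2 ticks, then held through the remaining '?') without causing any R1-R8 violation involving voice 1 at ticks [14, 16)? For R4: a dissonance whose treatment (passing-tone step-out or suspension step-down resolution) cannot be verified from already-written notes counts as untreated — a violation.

A2: legal
B2: violates R4
C3: legal
D3: violates R4
E3: legal
F3: legal
G3: violates R4
A3: legal

{A2, A3, C3, E3, F3}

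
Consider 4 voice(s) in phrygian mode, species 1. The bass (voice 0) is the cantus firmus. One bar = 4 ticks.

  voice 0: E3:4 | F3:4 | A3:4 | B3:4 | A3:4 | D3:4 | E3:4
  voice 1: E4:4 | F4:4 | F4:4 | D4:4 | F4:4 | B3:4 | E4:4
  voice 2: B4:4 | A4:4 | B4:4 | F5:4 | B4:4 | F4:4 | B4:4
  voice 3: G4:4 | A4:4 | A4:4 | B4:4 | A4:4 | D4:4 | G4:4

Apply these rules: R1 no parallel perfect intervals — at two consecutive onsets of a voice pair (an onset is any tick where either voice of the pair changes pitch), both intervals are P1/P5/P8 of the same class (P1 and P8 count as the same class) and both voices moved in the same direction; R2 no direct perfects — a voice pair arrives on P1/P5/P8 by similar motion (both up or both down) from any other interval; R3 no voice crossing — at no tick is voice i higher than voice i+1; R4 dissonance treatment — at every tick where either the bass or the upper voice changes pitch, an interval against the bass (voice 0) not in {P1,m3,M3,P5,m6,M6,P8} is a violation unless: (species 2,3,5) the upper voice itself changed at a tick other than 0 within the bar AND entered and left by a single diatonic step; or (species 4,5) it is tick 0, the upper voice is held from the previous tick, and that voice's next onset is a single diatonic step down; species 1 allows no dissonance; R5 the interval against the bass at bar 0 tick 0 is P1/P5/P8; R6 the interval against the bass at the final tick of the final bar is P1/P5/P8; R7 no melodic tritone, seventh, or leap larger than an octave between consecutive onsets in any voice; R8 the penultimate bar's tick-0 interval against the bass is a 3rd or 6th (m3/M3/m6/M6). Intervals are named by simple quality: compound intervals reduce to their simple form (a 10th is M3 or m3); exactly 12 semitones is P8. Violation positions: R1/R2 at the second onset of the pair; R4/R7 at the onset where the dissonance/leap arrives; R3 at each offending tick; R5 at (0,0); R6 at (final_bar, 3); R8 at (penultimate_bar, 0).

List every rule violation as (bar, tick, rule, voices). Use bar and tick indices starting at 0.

(0, 0, R3, (2, 3))
(0, 0, R5, (0, 3))
(0, 1, R3, (2, 3))
(0, 2, R3, (2, 3))
(0, 3, R3, (2, 3))
(1, 0, R1, (0, 1))
(2, 0, R3, (2, 3))
(2, 0, R4, (0, 2))
(2, 1, R3, (2, 3))
(2, 2, R3, (2, 3))
(2, 3, R3, (2, 3))
(3, 0, R1, (0, 3))
(3, 0, R3, (2, 3))
(3, 0, R4, (0, 2))
(3, 0, R7, (2,))
(3, 1, R3, (2, 3))
(3, 2, R3, (2, 3))
(3, 3, R3, (2, 3))
(4, 0, R1, (0, 3))
(4, 0, R3, (2, 3))
(4, 0, R4, (0, 2))
(4, 0, R7, (2,))
(4, 1, R3, (2, 3))
(4, 2, R3, (2, 3))
(4, 3, R3, (2, 3))
(5, 0, R1, (0, 3))
(5, 0, R3, (2, 3))
(5, 0, R7, (1,))
(5, 0, R7, (2,))
(5, 0, R8, (0, 3))
(5, 1, R3, (2, 3))
(5, 2, R3, (2, 3))
(5, 3, R3, (2, 3))
(6, 0, R2, (0, 1))
(6, 0, R2, (0, 2))
(6, 0, R2, (1, 2))
(6, 0, R3, (2, 3))
(6, 0, R7, (2,))
(6, 1, R3, (2, 3))
(6, 2, R3, (2, 3))
(6, 3, R3, (2, 3))
(6, 3, R6, (0, 3))

bar 0: v0=E3 v1=E4 v2=B4 v3=G4 downbeat m3
bar 1: v0=F3 v1=F4 v2=A4 v3=A4 downbeat M3
bar 2: v0=A3 v1=F4 v2=B4 v3=A4 downbeat P8
bar 3: v0=B3 v1=D4 v2=F5 v3=B4 downbeat P8
bar 4: v0=A3 v1=F4 v2=B4 v3=A4 downbeat P8
bar 5: v0=D3 v1=B3 v2=F4 v3=D4 downbeat P8
bar 6: v0=E3 v1=E4 v2=B4 v3=G4 downbeat m3
  -> R3 @ bar 0 tick 0 v(2, 3): B4 above G4
  -> R5 @ bar 0 tick 0 v(0, 3): opens on m3
  -> R3 @ bar 0 tick 1 v(2, 3): B4 above G4
  -> R3 @ bar 0 tick 2 v(2, 3): B4 above G4
  -> R3 @ bar 0 tick 3 v(2, 3): B4 above G4
  -> R1 @ bar 1 tick 0 v(0, 1): E3/E4 P8 -> F3/F4 P8 similar
  -> R3 @ bar 2 tick 0 v(2, 3): B4 above A4
  -> R4 @ bar 2 tick 0 v(0, 2): A3/B4 M2 untreated
  -> R3 @ bar 2 tick 1 v(2, 3): B4 above A4
  -> R3 @ bar 2 tick 2 v(2, 3): B4 above A4
  -> R3 @ bar 2 tick 3 v(2, 3): B4 above A4
  -> R1 @ bar 3 tick 0 v(0, 3): A3/A4 P8 -> B3/B4 P8 similar
  -> R3 @ bar 3 tick 0 v(2, 3): F5 above B4
  -> R4 @ bar 3 tick 0 v(0, 2): B3/F5 TT untreated
  -> R7 @ bar 3 tick 0 v(2,): B4->F5 leap 6st
  -> R3 @ bar 3 tick 1 v(2, 3): F5 above B4
  -> R3 @ bar 3 tick 2 v(2, 3): F5 above B4
  -> R3 @ bar 3 tick 3 v(2, 3): F5 above B4
  -> R1 @ bar 4 tick 0 v(0, 3): B3/B4 P8 -> A3/A4 P8 similar
  -> R3 @ bar 4 tick 0 v(2, 3): B4 above A4
  -> R4 @ bar 4 tick 0 v(0, 2): A3/B4 M2 untreated
  -> R7 @ bar 4 tick 0 v(2,): F5->B4 leap 6st
  -> R3 @ bar 4 tick 1 v(2, 3): B4 above A4
  -> R3 @ bar 4 tick 2 v(2, 3): B4 above A4
  -> R3 @ bar 4 tick 3 v(2, 3): B4 above A4
  -> R1 @ bar 5 tick 0 v(0, 3): A3/A4 P8 -> D3/D4 P8 similar
  -> R3 @ bar 5 tick 0 v(2, 3): F4 above D4
  -> R7 @ bar 5 tick 0 v(1,): F4->B3 leap 6st
  -> R7 @ bar 5 tick 0 v(2,): B4->F4 leap 6st
  -> R8 @ bar 5 tick 0 v(0, 3): penult P8 not 3rd/6th
  -> R3 @ bar 5 tick 1 v(2, 3): F4 above D4
  -> R3 @ bar 5 tick 2 v(2, 3): F4 above D4
  -> R3 @ bar 5 tick 3 v(2, 3): F4 above D4
  -> R2 @ bar 6 tick 0 v(0, 1): D3/B3 M6 -> E3/E4 P8 similar
  -> R2 @ bar 6 tick 0 v(0, 2): D3/F4 m3 -> E3/B4 P5 similar
  -> R2 @ bar 6 tick 0 v(1, 2): B3/F4 TT -> E4/B4 P5 similar
  -> R3 @ bar 6 tick 0 v(2, 3): B4 above G4
  -> R7 @ bar 6 tick 0 v(2,): F4->B4 leap 6st
  -> R3 @ bar 6 tick 1 v(2, 3): B4 above G4
  -> R3 @ bar 6 tick 2 v(2, 3): B4 above G4
  -> R3 @ bar 6 tick 3 v(2, 3): B4 above G4
  -> R6 @ bar 6 tick 3 v(0, 3): closes on m3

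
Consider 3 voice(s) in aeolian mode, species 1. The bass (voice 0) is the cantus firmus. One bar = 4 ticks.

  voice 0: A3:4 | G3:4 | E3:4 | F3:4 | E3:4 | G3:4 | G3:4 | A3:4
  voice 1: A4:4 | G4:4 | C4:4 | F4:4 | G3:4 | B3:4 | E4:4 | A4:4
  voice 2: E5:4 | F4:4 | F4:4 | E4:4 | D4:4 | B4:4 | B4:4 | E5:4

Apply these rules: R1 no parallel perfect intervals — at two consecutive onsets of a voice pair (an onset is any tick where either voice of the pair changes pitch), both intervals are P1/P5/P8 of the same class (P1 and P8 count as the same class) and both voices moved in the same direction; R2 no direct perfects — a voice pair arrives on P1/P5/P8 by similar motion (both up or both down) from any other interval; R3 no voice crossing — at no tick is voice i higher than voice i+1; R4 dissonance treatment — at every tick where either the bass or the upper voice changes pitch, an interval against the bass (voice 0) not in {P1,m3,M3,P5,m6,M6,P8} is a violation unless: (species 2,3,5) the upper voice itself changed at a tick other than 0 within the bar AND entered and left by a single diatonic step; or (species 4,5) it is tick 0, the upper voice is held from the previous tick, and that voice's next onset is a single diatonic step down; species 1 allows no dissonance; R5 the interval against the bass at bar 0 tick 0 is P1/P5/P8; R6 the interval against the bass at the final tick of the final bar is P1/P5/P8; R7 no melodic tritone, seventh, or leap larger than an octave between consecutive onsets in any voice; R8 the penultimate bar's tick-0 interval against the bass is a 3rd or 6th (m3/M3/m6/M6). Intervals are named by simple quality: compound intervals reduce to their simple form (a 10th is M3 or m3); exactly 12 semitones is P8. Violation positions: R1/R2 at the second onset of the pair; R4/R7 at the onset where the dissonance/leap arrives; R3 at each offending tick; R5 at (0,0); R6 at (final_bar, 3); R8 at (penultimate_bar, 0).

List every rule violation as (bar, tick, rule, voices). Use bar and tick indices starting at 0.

(1, 0, R1, (0, 1))
(1, 0, R3, (1, 2))
(1, 0, R4, (0, 2))
(1, 0, R7, (2,))
(1, 1, R3, (1, 2))
(1, 2, R3, (1, 2))
(1, 3, R3, (1, 2))
(2, 0, R4, (0, 2))
(3, 0, R2, (0, 1))
(3, 0, R3, (1, 2))
(3, 0, R4, (0, 2))
(3, 1, R3, (1, 2))
(3, 2, R3, (1, 2))
(3, 3, R3, (1, 2))
(4, 0, R2, (1, 2))
(4, 0, R4, (0, 2))
(4, 0, R7, (1,))
(5, 0, R2, (1, 2))
(7, 0, R1, (1, 2))
(7, 0, R2, (0, 1))
(7, 0, R2, (0, 2))

bar 0: v0=A3 v1=A4 v2=E5 downbeat P5
bar 1: v0=G3 v1=G4 v2=F4 downbeat m7
bar 2: v0=E3 v1=C4 v2=F4 downbeat m2
bar 3: v0=F3 v1=F4 v2=E4 downbeat M7
bar 4: v0=E3 v1=G3 v2=D4 downbeat m7
bar 5: v0=G3 v1=B3 v2=B4 downbeat M3
bar 6: v0=G3 v1=E4 v2=B4 downbeat M3
bar 7: v0=A3 v1=A4 v2=E5 downbeat P5
  -> R1 @ bar 1 tick 0 v(0, 1): A3/A4 P8 -> G3/G4 P8 similar
  -> R3 @ bar 1 tick 0 v(1, 2): G4 above F4
  -> R4 @ bar 1 tick 0 v(0, 2): G3/F4 m7 untreated
  -> R7 @ bar 1 tick 0 v(2,): E5->F4 leap 11st
  -> R3 @ bar 1 tick 1 v(1, 2): G4 above F4
  -> R3 @ bar 1 tick 2 v(1, 2): G4 above F4
  -> R3 @ bar 1 tick 3 v(1, 2): G4 above F4
  -> R4 @ bar 2 tick 0 v(0, 2): E3/F4 m2 untreated
  -> R2 @ bar 3 tick 0 v(0, 1): E3/C4 m6 -> F3/F4 P8 similar
  -> R3 @ bar 3 tick 0 v(1, 2): F4 above E4
  -> R4 @ bar 3 tick 0 v(0, 2): F3/E4 M7 untreated
  -> R3 @ bar 3 tick 1 v(1, 2): F4 above E4
  -> R3 @ bar 3 tick 2 v(1, 2): F4 above E4
  -> R3 @ bar 3 tick 3 v(1, 2): F4 above E4
  -> R2 @ bar 4 tick 0 v(1, 2): F4/E4 m2 -> G3/D4 P5 similar
  -> R4 @ bar 4 tick 0 v(0, 2): E3/D4 m7 untreated
  -> R7 @ bar 4 tick 0 v(1,): F4->G3 leap 10st
  -> R2 @ bar 5 tick 0 v(1, 2): G3/D4 P5 -> B3/B4 P8 similar
  -> R1 @ bar 7 tick 0 v(1, 2): E4/B4 P5 -> A4/E5 P5 similar
  -> R2 @ bar 7 tick 0 v(0, 1): G3/E4 M6 -> A3/A4 P8 similar
  -> R2 @ bar 7 tick 0 v(0, 2): G3/B4 M3 -> A3/E5 P5 similar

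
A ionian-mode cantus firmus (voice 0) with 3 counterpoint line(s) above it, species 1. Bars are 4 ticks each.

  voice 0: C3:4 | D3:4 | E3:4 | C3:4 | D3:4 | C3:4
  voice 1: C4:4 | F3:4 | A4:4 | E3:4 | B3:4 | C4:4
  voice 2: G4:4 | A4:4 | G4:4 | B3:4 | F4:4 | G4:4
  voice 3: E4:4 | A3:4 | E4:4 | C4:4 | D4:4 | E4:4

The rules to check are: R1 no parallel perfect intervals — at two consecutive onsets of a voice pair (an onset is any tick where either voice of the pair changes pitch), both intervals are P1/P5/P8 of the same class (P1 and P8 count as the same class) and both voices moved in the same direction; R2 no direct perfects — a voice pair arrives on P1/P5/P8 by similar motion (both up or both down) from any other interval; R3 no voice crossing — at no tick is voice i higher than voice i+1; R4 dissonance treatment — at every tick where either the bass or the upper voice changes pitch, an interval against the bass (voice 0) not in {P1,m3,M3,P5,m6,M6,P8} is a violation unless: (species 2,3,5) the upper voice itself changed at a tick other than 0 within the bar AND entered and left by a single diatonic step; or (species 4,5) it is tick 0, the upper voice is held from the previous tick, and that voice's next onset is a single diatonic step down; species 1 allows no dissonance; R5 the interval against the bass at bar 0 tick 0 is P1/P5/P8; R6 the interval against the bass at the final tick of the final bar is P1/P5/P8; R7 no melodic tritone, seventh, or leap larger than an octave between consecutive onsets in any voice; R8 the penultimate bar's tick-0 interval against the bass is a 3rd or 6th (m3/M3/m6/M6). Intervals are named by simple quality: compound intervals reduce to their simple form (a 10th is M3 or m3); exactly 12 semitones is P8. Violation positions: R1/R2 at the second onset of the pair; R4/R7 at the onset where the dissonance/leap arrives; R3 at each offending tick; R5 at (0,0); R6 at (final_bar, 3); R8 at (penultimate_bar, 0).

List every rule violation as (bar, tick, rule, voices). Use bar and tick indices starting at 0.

(0, 0, R3, (2, 3))
(0, 0, R5, (0, 3))
(0, 1, R3, (2, 3))
(0, 2, R3, (2, 3))
(0, 3, R3, (2, 3))
(1, 0, R1, (0, 2))
(1, 0, R3, (2, 3))
(1, 1, R3, (2, 3))
(1, 2, R3, (2, 3))
(1, 3, R3, (2, 3))
(2, 0, R2, (0, 3))
(2, 0, R3, (1, 2))
(2, 0, R3, (2, 3))
(2, 0, R4, (0, 1))
(2, 0, R7, (1,))
(2, 1, R3, (1, 2))
(2, 1, R3, (2, 3))
(2, 2, R3, (1, 2))
(2, 2, R3, (2, 3))
(2, 3, R3, (1, 2))
(2, 3, R3, (2, 3))
(3, 0, R1, (0, 3))
(3, 0, R2, (1, 2))
(3, 0, R4, (0, 2))
(3, 0, R7, (1,))
(4, 0, R1, (0, 3))
(4, 0, R3, (2, 3))
(4, 0, R7, (2,))
(4, 0, R8, (0, 3))
(4, 1, R3, (2, 3))
(4, 2, R3, (2, 3))
(4, 3, R3, (2, 3))
(5, 0, R2, (1, 2))
(5, 0, R3, (2, 3))
(5, 1, R3, (2, 3))
(5, 2, R3, (2, 3))
(5, 3, R3, (2, 3))
(5, 3, R6, (0, 3))

bar 0: v0=C3 v1=C4 v2=G4 v3=E4 downbeat M3
bar 1: v0=D3 v1=F3 v2=A4 v3=A3 downbeat P5
bar 2: v0=E3 v1=A4 v2=G4 v3=E4 downbeat P8
bar 3: v0=C3 v1=E3 v2=B3 v3=C4 downbeat P8
bar 4: v0=D3 v1=B3 v2=F4 v3=D4 downbeat P8
bar 5: v0=C3 v1=C4 v2=G4 v3=E4 downbeat M3
  -> R3 @ bar 0 tick 0 v(2, 3): G4 above E4
  -> R5 @ bar 0 tick 0 v(0, 3): opens on M3
  -> R3 @ bar 0 tick 1 v(2, 3): G4 above E4
  -> R3 @ bar 0 tick 2 v(2, 3): G4 above E4
  -> R3 @ bar 0 tick 3 v(2, 3): G4 above E4
  -> R1 @ bar 1 tick 0 v(0, 2): C3/G4 P5 -> D3/A4 P5 similar
  -> R3 @ bar 1 tick 0 v(2, 3): A4 above A3
  -> R3 @ bar 1 tick 1 v(2, 3): A4 above A3
  -> R3 @ bar 1 tick 2 v(2, 3): A4 above A3
  -> R3 @ bar 1 tick 3 v(2, 3): A4 above A3
  -> R2 @ bar 2 tick 0 v(0, 3): D3/A3 P5 -> E3/E4 P8 similar
  -> R3 @ bar 2 tick 0 v(1, 2): A4 above G4
  -> R3 @ bar 2 tick 0 v(2, 3): G4 above E4
  -> R4 @ bar 2 tick 0 v(0, 1): E3/A4 P4 untreated
  -> R7 @ bar 2 tick 0 v(1,): F3->A4 leap 16st
  -> R3 @ bar 2 tick 1 v(1, 2): A4 above G4
  -> R3 @ bar 2 tick 1 v(2, 3): G4 above E4
  -> R3 @ bar 2 tick 2 v(1, 2): A4 above G4
  -> R3 @ bar 2 tick 2 v(2, 3): G4 above E4
  -> R3 @ bar 2 tick 3 v(1, 2): A4 above G4
  -> R3 @ bar 2 tick 3 v(2, 3): G4 above E4
  -> R1 @ bar 3 tick 0 v(0, 3): E3/E4 P8 -> C3/C4 P8 similar
  -> R2 @ bar 3 tick 0 v(1, 2): A4/G4 M2 -> E3/B3 P5 similar
  -> R4 @ bar 3 tick 0 v(0, 2): C3/B3 M7 untreated
  -> R7 @ bar 3 tick 0 v(1,): A4->E3 leap 17st
  -> R1 @ bar 4 tick 0 v(0, 3): C3/C4 P8 -> D3/D4 P8 similar
  -> R3 @ bar 4 tick 0 v(2, 3): F4 above D4
  -> R7 @ bar 4 tick 0 v(2,): B3->F4 leap 6st
  -> R8 @ bar 4 tick 0 v(0, 3): penult P8 not 3rd/6th
  -> R3 @ bar 4 tick 1 v(2, 3): F4 above D4
  -> R3 @ bar 4 tick 2 v(2, 3): F4 above D4
  -> R3 @ bar 4 tick 3 v(2, 3): F4 above D4
  -> R2 @ bar 5 tick 0 v(1, 2): B3/F4 TT -> C4/G4 P5 similar
  -> R3 @ bar 5 tick 0 v(2, 3): G4 above E4
  -> R3 @ bar 5 tick 1 v(2, 3): G4 above E4
  -> R3 @ bar 5 tick 2 v(2, 3): G4 above E4
  -> R3 @ bar 5 tick 3 v(2, 3): G4 above E4
  -> R6 @ bar 5 tick 3 v(0, 3): closes on M3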